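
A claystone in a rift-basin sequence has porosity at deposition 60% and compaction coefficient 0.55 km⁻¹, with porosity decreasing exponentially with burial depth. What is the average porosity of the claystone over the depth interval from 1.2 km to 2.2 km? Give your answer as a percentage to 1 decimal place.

23.9%

⟨n⟩ = (1/(d₂−d₁)) ∫ n₀ e^(−kd) dd = n₀·(e^(−k·d₁) − e^(−k·d₂)) / (k·(d₂−d₁))
e^(−0.55×1.2) = 0.5169; e^(−0.55×2.2) = 0.2982
⟨n⟩ = 0.6 × (0.5169 − 0.2982) / (0.55 × 1) = 0.6 × 0.3976 = 0.2385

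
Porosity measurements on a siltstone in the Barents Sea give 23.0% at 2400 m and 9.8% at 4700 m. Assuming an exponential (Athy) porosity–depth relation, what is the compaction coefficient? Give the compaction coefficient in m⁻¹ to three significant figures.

0.000371 m⁻¹

Working in km (1 km = 1000 m; c in km⁻¹ = c in m⁻¹ × 1000):
Athy: φ(d) = φ₀ e^(−cd) ⇒ φ₁/φ₂ = e^{c(d₂−d₁)} ⇒ c = ln(φ₁/φ₂)/(d₂−d₁)
c = ln(0.23/0.098) / (4.7 − 2.4) = ln(2.347) / 2.3 = 0.8531 / 2.3 = 0.3709 km⁻¹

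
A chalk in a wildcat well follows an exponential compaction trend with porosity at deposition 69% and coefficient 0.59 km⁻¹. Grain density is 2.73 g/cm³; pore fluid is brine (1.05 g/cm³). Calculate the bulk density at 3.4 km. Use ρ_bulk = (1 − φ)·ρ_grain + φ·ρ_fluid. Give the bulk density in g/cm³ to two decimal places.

2.57 g/cm³

Porosity at depth: φ = 0.69·exp(−0.59×3.4) = 0.69×0.1345 = 0.0928
Bulk density: ρ_b = (1−φ)ρ_g + φ·ρ_f = 0.9072×2.73 + 0.0928×1.05
       = 2.477 + 0.097 = 2.574 g/cm³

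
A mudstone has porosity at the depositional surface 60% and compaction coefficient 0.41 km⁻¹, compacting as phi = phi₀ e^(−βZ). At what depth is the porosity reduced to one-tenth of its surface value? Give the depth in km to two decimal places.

5.62 km

phi/phi₀ = 1/10 ⇒ exp(−β·Z) = 1/10 ⇒ Z = ln(10) / β
Z = 2.3026 / 0.41 = 5.616 km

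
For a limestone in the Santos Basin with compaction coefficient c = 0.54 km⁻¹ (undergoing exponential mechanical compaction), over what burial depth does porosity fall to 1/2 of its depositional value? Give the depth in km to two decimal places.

1.28 km

φ/φ₀ = 1/2 ⇒ exp(−c·Z) = 1/2 ⇒ Z = ln(2) / c
Z = 0.6931 / 0.54 = 1.284 km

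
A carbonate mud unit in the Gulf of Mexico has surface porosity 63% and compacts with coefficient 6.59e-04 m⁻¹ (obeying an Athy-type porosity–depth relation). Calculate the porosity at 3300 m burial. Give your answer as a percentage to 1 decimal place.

7.2%

Working in km (1 km = 1000 m; β in km⁻¹ = β in m⁻¹ × 1000):
n = n₀·exp(−β·z) = 0.63 × exp(−0.659 × 3.3) = 0.63 × exp(−2.175)
  = 0.63 × 0.1136 = 0.0716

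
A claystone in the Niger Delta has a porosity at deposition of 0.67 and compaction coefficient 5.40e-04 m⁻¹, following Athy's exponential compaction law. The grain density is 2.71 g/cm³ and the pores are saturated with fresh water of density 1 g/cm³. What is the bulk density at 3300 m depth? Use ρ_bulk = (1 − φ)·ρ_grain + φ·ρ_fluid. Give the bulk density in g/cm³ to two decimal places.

Working in km (1 km = 1000 m; k in km⁻¹ = k in m⁻¹ × 1000):
Porosity at depth: phi = 0.67·exp(−0.54×3.3) = 0.67×0.1683 = 0.1128
Bulk density: ρ_b = (1−phi)ρ_g + phi·ρ_f = 0.8872×2.71 + 0.1128×1
       = 2.404 + 0.113 = 2.517 g/cm³

2.52 g/cm³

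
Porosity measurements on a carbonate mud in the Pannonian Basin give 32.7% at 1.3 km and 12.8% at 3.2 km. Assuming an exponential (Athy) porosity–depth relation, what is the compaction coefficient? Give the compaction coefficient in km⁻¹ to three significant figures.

Athy: phi(Z) = phi₀ e^(−cZ) ⇒ phi₁/phi₂ = e^{c(Z₂−Z₁)} ⇒ c = ln(phi₁/phi₂)/(Z₂−Z₁)
c = ln(0.327/0.128) / (3.2 − 1.3) = ln(2.555) / 1.9 = 0.9379 / 1.9 = 0.4936 km⁻¹

0.494 km⁻¹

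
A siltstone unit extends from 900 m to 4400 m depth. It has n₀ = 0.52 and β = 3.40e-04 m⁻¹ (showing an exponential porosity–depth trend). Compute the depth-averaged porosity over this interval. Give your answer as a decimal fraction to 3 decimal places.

0.224

Working in km (1 km = 1000 m; β in km⁻¹ = β in m⁻¹ × 1000):
⟨n⟩ = (1/(Z₂−Z₁)) ∫ n₀ e^(−βZ) dZ = n₀·(e^(−β·Z₁) − e^(−β·Z₂)) / (β·(Z₂−Z₁))
e^(−0.34×0.9) = 0.7364; e^(−0.34×4.4) = 0.2240
⟨n⟩ = 0.52 × (0.7364 − 0.2240) / (0.34 × 3.5) = 0.52 × 0.4306 = 0.2239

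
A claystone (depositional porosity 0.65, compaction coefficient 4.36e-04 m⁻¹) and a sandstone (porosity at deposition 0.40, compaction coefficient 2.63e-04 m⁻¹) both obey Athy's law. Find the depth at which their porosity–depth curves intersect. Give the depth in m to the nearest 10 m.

Working in km (1 km = 1000 m; c in km⁻¹ = c in m⁻¹ × 1000):
Set n₀ₐ e^(−cₐZ) = n₀ᵦ e^(−cᵦZ) ⇒ ln(n₀ₐ/n₀ᵦ) = (cₐ − cᵦ)·Z
Z = ln(0.65/0.4) / (0.436 − 0.263) = 0.4855 / 0.173 = 2.806 km

2810 m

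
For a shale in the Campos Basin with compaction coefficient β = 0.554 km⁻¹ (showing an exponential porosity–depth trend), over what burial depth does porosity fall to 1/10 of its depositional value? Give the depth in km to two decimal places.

phi/phi₀ = 1/10 ⇒ exp(−β·z) = 1/10 ⇒ z = ln(10) / β
z = 2.3026 / 0.554 = 4.156 km

4.16 km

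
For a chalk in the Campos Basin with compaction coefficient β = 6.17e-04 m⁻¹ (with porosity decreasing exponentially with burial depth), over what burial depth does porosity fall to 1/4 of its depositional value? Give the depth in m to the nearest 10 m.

Working in km (1 km = 1000 m; β in km⁻¹ = β in m⁻¹ × 1000):
n/n₀ = 1/4 ⇒ exp(−β·z) = 1/4 ⇒ z = ln(4) / β
z = 1.3863 / 0.617 = 2.247 km

2250 m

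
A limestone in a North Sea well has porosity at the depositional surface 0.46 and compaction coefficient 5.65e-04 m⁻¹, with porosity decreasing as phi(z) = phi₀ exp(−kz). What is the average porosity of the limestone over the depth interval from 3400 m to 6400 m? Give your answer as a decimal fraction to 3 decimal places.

Working in km (1 km = 1000 m; k in km⁻¹ = k in m⁻¹ × 1000):
⟨phi⟩ = (1/(z₂−z₁)) ∫ phi₀ e^(−kz) dz = phi₀·(e^(−k·z₁) − e^(−k·z₂)) / (k·(z₂−z₁))
e^(−0.565×3.4) = 0.1465; e^(−0.565×6.4) = 0.0269
⟨phi⟩ = 0.46 × (0.1465 − 0.0269) / (0.565 × 3) = 0.46 × 0.0705 = 0.0324

0.032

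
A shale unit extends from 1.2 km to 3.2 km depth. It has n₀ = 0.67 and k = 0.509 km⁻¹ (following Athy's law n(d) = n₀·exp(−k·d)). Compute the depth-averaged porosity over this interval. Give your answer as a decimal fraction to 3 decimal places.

⟨n⟩ = (1/(d₂−d₁)) ∫ n₀ e^(−kd) dd = n₀·(e^(−k·d₁) − e^(−k·d₂)) / (k·(d₂−d₁))
e^(−0.509×1.2) = 0.5429; e^(−0.509×3.2) = 0.1962
⟨n⟩ = 0.67 × (0.5429 − 0.1962) / (0.509 × 2) = 0.67 × 0.3406 = 0.2282

0.228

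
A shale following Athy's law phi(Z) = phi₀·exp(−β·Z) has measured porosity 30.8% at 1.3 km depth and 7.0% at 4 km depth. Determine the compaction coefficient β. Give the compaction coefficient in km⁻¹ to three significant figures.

0.549 km⁻¹

Athy: phi(Z) = phi₀ e^(−βZ) ⇒ phi₁/phi₂ = e^{β(Z₂−Z₁)} ⇒ β = ln(phi₁/phi₂)/(Z₂−Z₁)
β = ln(0.308/0.07) / (4 − 1.3) = ln(4.4) / 2.7 = 1.4816 / 2.7 = 0.5487 km⁻¹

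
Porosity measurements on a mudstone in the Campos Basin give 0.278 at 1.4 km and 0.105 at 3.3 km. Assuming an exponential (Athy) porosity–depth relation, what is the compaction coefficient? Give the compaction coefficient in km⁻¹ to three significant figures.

Athy: φ(Z) = φ₀ e^(−βZ) ⇒ φ₁/φ₂ = e^{β(Z₂−Z₁)} ⇒ β = ln(φ₁/φ₂)/(Z₂−Z₁)
β = ln(0.278/0.105) / (3.3 − 1.4) = ln(2.648) / 1.9 = 0.9737 / 1.9 = 0.5125 km⁻¹

0.512 km⁻¹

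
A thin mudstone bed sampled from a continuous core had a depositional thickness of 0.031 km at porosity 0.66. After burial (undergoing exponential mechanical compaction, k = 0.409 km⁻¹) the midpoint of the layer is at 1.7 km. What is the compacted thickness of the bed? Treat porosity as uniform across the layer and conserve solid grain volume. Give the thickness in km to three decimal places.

Porosity at 1.7 km: φ = 0.66·exp(−0.409×1.7) = 0.3293
Solid-volume conservation: h(1−φ) = h₀(1−φ₀) ⇒ h = h₀·(1−φ₀)/(1−φ)
h = 0.031 × (1 − 0.66)/(1 − 0.3293) = 0.031 × 0.5069 = 0.0157 km

0.016 km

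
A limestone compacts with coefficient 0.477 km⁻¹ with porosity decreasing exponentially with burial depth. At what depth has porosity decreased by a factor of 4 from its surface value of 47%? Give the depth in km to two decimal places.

n/n₀ = 1/4 ⇒ exp(−k·z) = 1/4 ⇒ z = ln(4) / k
z = 1.3863 / 0.477 = 2.906 km

2.91 km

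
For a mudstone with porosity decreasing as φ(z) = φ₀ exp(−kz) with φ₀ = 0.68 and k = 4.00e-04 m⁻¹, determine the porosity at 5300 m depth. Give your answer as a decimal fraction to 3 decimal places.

0.082

Working in km (1 km = 1000 m; k in km⁻¹ = k in m⁻¹ × 1000):
φ = φ₀·exp(−k·z) = 0.68 × exp(−0.4 × 5.3) = 0.68 × exp(−2.12)
  = 0.68 × 0.1200 = 0.0816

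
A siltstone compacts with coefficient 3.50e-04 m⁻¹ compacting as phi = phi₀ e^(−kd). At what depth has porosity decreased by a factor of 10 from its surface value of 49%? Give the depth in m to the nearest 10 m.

Working in km (1 km = 1000 m; k in km⁻¹ = k in m⁻¹ × 1000):
phi/phi₀ = 1/10 ⇒ exp(−k·d) = 1/10 ⇒ d = ln(10) / k
d = 2.3026 / 0.35 = 6.579 km

6580 m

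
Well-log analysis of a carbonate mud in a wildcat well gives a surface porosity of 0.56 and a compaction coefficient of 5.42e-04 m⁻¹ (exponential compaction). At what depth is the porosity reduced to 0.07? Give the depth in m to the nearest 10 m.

Working in km (1 km = 1000 m; c in km⁻¹ = c in m⁻¹ × 1000):
Invert Athy's law: Z = ln(n₀/n) / c
Z = ln(0.56/0.07) / 0.542 = ln(8) / 0.542 = 2.0794 / 0.542 = 3.837 km

3840 m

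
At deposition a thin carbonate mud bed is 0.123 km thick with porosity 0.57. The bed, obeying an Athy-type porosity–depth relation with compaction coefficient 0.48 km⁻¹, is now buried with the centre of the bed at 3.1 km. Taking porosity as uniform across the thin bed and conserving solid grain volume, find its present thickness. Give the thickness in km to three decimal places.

Porosity at 3.1 km: phi = 0.57·exp(−0.48×3.1) = 0.1287
Solid-volume conservation: h(1−phi) = h₀(1−phi₀) ⇒ h = h₀·(1−phi₀)/(1−phi)
h = 0.123 × (1 − 0.57)/(1 − 0.1287) = 0.123 × 0.4935 = 0.0607 km

0.061 km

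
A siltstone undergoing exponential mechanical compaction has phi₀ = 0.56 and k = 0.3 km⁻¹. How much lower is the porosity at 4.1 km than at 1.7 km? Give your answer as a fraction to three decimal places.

phi(1.7) = 0.56·e^(−0.3×1.7) = 0.3363
phi(4.1) = 0.56·e^(−0.3×4.1) = 0.1637
Δphi = 0.3363 − 0.1637 = 0.1726

0.173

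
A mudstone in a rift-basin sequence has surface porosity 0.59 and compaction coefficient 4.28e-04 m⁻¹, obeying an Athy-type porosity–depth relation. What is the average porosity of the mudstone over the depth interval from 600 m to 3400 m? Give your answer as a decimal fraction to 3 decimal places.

Working in km (1 km = 1000 m; c in km⁻¹ = c in m⁻¹ × 1000):
⟨n⟩ = (1/(z₂−z₁)) ∫ n₀ e^(−cz) dz = n₀·(e^(−c·z₁) − e^(−c·z₂)) / (c·(z₂−z₁))
e^(−0.428×0.6) = 0.7735; e^(−0.428×3.4) = 0.2334
⟨n⟩ = 0.59 × (0.7735 − 0.2334) / (0.428 × 2.8) = 0.59 × 0.4507 = 0.2659

0.266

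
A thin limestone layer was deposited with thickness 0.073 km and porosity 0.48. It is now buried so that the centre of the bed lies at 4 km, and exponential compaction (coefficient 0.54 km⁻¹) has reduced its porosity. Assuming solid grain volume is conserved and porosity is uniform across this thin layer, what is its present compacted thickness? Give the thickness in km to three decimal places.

0.040 km

Porosity at 4 km: phi = 0.48·exp(−0.54×4) = 0.0554
Solid-volume conservation: h(1−phi) = h₀(1−phi₀) ⇒ h = h₀·(1−phi₀)/(1−phi)
h = 0.073 × (1 − 0.48)/(1 − 0.0554) = 0.073 × 0.5505 = 0.0402 km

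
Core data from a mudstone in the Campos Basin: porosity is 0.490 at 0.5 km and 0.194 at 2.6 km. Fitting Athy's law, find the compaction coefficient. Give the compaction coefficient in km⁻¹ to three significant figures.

Athy: n(z) = n₀ e^(−kz) ⇒ n₁/n₂ = e^{k(z₂−z₁)} ⇒ k = ln(n₁/n₂)/(z₂−z₁)
k = ln(0.49/0.194) / (2.6 − 0.5) = ln(2.526) / 2.1 = 0.9265 / 2.1 = 0.4412 km⁻¹

0.441 km⁻¹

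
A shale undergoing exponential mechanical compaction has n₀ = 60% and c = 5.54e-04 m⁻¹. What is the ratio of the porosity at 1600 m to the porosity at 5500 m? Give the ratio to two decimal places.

Working in km (1 km = 1000 m; c in km⁻¹ = c in m⁻¹ × 1000):
n(Z₁)/n(Z₂) = e^(−c·Z₁)/e^(−c·Z₂) = e^{c(Z₂−Z₁)}
= exp(0.554 × 3.9) = exp(2.161) = 8.6763

8.68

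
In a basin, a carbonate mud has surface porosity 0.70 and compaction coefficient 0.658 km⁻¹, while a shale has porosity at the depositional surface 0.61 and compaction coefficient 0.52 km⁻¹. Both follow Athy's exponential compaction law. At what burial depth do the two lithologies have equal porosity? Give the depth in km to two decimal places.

1.00 km

Set phi₀ₐ e^(−cₐz) = phi₀ᵦ e^(−cᵦz) ⇒ ln(phi₀ₐ/phi₀ᵦ) = (cₐ − cᵦ)·z
z = ln(0.7/0.61) / (0.658 − 0.52) = 0.1376 / 0.138 = 0.997 km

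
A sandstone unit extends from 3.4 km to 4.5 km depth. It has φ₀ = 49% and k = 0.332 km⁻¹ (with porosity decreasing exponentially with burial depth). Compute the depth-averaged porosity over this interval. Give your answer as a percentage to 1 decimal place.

13.3%

⟨φ⟩ = (1/(z₂−z₁)) ∫ φ₀ e^(−kz) dz = φ₀·(e^(−k·z₁) − e^(−k·z₂)) / (k·(z₂−z₁))
e^(−0.332×3.4) = 0.3234; e^(−0.332×4.5) = 0.2245
⟨φ⟩ = 0.49 × (0.3234 − 0.2245) / (0.332 × 1.1) = 0.49 × 0.2709 = 0.1328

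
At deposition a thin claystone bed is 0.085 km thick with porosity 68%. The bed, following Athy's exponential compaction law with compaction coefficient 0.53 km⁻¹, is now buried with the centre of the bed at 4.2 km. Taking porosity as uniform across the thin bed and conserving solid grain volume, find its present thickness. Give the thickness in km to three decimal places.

0.029 km

Porosity at 4.2 km: φ = 0.68·exp(−0.53×4.2) = 0.0734
Solid-volume conservation: h(1−φ) = h₀(1−φ₀) ⇒ h = h₀·(1−φ₀)/(1−φ)
h = 0.085 × (1 − 0.68)/(1 − 0.0734) = 0.085 × 0.3454 = 0.0294 km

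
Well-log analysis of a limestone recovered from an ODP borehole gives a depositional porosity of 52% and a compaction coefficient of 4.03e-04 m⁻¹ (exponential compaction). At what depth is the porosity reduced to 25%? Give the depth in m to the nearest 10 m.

1820 m

Working in km (1 km = 1000 m; k in km⁻¹ = k in m⁻¹ × 1000):
Invert Athy's law: z = ln(phi₀/phi) / k
z = ln(0.52/0.25) / 0.403 = ln(2.08) / 0.403 = 0.7324 / 0.403 = 1.817 km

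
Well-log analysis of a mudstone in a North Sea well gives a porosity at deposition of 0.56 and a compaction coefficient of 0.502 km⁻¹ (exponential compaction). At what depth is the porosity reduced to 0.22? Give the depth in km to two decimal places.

1.86 km

Invert Athy's law: z = ln(n₀/n) / c
z = ln(0.56/0.22) / 0.502 = ln(2.545) / 0.502 = 0.9343 / 0.502 = 1.861 km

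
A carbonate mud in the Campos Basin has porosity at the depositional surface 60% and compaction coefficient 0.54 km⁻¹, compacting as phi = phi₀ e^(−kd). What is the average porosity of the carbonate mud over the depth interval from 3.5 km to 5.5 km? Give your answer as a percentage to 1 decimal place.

5.5%

⟨phi⟩ = (1/(d₂−d₁)) ∫ phi₀ e^(−kd) dd = phi₀·(e^(−k·d₁) − e^(−k·d₂)) / (k·(d₂−d₁))
e^(−0.54×3.5) = 0.1511; e^(−0.54×5.5) = 0.0513
⟨phi⟩ = 0.6 × (0.1511 − 0.0513) / (0.54 × 2) = 0.6 × 0.0924 = 0.0554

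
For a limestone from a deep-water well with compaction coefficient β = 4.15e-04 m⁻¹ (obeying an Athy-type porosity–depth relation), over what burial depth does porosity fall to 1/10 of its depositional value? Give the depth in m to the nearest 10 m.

5550 m

Working in km (1 km = 1000 m; β in km⁻¹ = β in m⁻¹ × 1000):
n/n₀ = 1/10 ⇒ exp(−β·z) = 1/10 ⇒ z = ln(10) / β
z = 2.3026 / 0.415 = 5.548 km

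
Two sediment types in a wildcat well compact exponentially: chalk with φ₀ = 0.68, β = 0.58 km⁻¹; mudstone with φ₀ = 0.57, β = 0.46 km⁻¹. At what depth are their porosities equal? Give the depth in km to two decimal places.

Set φ₀ₐ e^(−βₐZ) = φ₀ᵦ e^(−βᵦZ) ⇒ ln(φ₀ₐ/φ₀ᵦ) = (βₐ − βᵦ)·Z
Z = ln(0.68/0.57) / (0.58 − 0.46) = 0.1765 / 0.12 = 1.470 km

1.47 km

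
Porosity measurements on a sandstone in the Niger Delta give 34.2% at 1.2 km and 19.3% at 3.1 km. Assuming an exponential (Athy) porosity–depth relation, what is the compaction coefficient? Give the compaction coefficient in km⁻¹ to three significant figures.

Athy: n(d) = n₀ e^(−kd) ⇒ n₁/n₂ = e^{k(d₂−d₁)} ⇒ k = ln(n₁/n₂)/(d₂−d₁)
k = ln(0.342/0.193) / (3.1 − 1.2) = ln(1.772) / 1.9 = 0.5721 / 1.9 = 0.3011 km⁻¹

0.301 km⁻¹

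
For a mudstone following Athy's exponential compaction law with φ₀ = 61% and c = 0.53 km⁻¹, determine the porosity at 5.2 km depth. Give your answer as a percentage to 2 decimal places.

3.88%

φ = φ₀·exp(−c·Z) = 0.61 × exp(−0.53 × 5.2) = 0.61 × exp(−2.756)
  = 0.61 × 0.0635 = 0.0388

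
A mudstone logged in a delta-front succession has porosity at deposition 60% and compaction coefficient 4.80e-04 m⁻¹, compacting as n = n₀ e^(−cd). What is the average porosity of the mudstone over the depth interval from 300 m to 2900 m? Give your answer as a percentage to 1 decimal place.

Working in km (1 km = 1000 m; c in km⁻¹ = c in m⁻¹ × 1000):
⟨n⟩ = (1/(d₂−d₁)) ∫ n₀ e^(−cd) dd = n₀·(e^(−c·d₁) − e^(−c·d₂)) / (c·(d₂−d₁))
e^(−0.48×0.3) = 0.8659; e^(−0.48×2.9) = 0.2486
⟨n⟩ = 0.6 × (0.8659 − 0.2486) / (0.48 × 2.6) = 0.6 × 0.4946 = 0.2968

29.7%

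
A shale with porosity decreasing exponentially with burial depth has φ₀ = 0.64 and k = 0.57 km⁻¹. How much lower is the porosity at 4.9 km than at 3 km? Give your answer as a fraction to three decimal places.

0.077

φ(3) = 0.64·e^(−0.57×3) = 0.1158
φ(4.9) = 0.64·e^(−0.57×4.9) = 0.0392
Δφ = 0.1158 − 0.0392 = 0.0766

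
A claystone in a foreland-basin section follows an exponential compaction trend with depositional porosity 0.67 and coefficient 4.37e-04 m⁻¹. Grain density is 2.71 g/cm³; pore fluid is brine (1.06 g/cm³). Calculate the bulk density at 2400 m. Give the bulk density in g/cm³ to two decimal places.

2.32 g/cm³

Working in km (1 km = 1000 m; c in km⁻¹ = c in m⁻¹ × 1000):
Porosity at depth: phi = 0.67·exp(−0.437×2.4) = 0.67×0.3504 = 0.2347
Bulk density: ρ_b = (1−phi)ρ_g + phi·ρ_f = 0.7653×2.71 + 0.2347×1.06
       = 2.074 + 0.249 = 2.323 g/cm³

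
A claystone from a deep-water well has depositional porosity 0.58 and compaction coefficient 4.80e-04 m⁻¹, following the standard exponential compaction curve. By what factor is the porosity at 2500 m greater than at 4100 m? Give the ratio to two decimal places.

2.16

Working in km (1 km = 1000 m; β in km⁻¹ = β in m⁻¹ × 1000):
phi(Z₁)/phi(Z₂) = e^(−β·Z₁)/e^(−β·Z₂) = e^{β(Z₂−Z₁)}
= exp(0.48 × 1.6) = exp(0.768) = 2.1555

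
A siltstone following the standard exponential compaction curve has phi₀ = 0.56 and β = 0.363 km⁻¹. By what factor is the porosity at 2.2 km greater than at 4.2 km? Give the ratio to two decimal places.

phi(z₁)/phi(z₂) = e^(−β·z₁)/e^(−β·z₂) = e^{β(z₂−z₁)}
= exp(0.363 × 2) = exp(0.726) = 2.0668

2.07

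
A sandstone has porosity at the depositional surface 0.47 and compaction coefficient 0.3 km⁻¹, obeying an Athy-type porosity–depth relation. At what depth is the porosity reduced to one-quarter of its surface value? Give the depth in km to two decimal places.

phi/phi₀ = 1/4 ⇒ exp(−k·d) = 1/4 ⇒ d = ln(4) / k
d = 1.3863 / 0.3 = 4.621 km

4.62 km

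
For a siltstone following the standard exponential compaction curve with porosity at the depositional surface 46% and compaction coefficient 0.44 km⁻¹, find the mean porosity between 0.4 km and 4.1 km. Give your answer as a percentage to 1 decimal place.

19.0%

⟨φ⟩ = (1/(z₂−z₁)) ∫ φ₀ e^(−βz) dz = φ₀·(e^(−β·z₁) − e^(−β·z₂)) / (β·(z₂−z₁))
e^(−0.44×0.4) = 0.8386; e^(−0.44×4.1) = 0.1646
⟨φ⟩ = 0.46 × (0.8386 − 0.1646) / (0.44 × 3.7) = 0.46 × 0.4140 = 0.1904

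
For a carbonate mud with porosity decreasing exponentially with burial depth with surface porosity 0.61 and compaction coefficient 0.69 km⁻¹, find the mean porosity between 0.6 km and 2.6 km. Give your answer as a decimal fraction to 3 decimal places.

0.219

⟨phi⟩ = (1/(Z₂−Z₁)) ∫ phi₀ e^(−kZ) dZ = phi₀·(e^(−k·Z₁) − e^(−k·Z₂)) / (k·(Z₂−Z₁))
e^(−0.69×0.6) = 0.6610; e^(−0.69×2.6) = 0.1663
⟨phi⟩ = 0.61 × (0.6610 − 0.1663) / (0.69 × 2) = 0.61 × 0.3585 = 0.2187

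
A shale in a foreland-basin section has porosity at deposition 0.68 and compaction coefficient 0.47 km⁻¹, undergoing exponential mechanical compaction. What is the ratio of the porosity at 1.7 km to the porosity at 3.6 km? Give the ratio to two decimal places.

φ(d₁)/φ(d₂) = e^(−c·d₁)/e^(−c·d₂) = e^{c(d₂−d₁)}
= exp(0.47 × 1.9) = exp(0.893) = 2.4424

2.44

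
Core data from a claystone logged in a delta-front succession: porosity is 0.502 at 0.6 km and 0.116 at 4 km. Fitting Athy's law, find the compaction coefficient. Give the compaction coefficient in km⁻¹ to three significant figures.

Athy: φ(Z) = φ₀ e^(−βZ) ⇒ φ₁/φ₂ = e^{β(Z₂−Z₁)} ⇒ β = ln(φ₁/φ₂)/(Z₂−Z₁)
β = ln(0.502/0.116) / (4 − 0.6) = ln(4.328) / 3.4 = 1.4650 / 3.4 = 0.4309 km⁻¹

0.431 km⁻¹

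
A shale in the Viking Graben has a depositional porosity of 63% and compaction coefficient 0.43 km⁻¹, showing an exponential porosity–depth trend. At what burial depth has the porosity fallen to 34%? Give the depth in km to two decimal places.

Invert Athy's law: d = ln(phi₀/phi) / k
d = ln(0.63/0.34) / 0.43 = ln(1.853) / 0.43 = 0.6168 / 0.43 = 1.434 km

1.43 km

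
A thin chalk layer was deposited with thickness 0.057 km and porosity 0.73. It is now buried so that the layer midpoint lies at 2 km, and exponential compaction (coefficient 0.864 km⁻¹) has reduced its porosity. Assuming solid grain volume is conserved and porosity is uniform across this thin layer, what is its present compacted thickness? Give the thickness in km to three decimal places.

Porosity at 2 km: n = 0.73·exp(−0.864×2) = 0.1297
Solid-volume conservation: h(1−n) = h₀(1−n₀) ⇒ h = h₀·(1−n₀)/(1−n)
h = 0.057 × (1 − 0.73)/(1 − 0.1297) = 0.057 × 0.3102 = 0.0177 km

0.018 km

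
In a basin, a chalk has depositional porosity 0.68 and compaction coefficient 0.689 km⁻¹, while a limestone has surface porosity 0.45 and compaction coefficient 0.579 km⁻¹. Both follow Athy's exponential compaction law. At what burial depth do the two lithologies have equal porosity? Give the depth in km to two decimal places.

Set n₀ₐ e^(−cₐz) = n₀ᵦ e^(−cᵦz) ⇒ ln(n₀ₐ/n₀ᵦ) = (cₐ − cᵦ)·z
z = ln(0.68/0.45) / (0.689 − 0.579) = 0.4128 / 0.11 = 3.753 km

3.75 km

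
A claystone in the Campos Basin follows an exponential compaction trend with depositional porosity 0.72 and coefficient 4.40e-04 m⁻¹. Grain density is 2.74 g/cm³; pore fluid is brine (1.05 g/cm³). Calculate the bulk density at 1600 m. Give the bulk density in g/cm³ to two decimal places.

2.14 g/cm³

Working in km (1 km = 1000 m; k in km⁻¹ = k in m⁻¹ × 1000):
Porosity at depth: n = 0.72·exp(−0.44×1.6) = 0.72×0.4946 = 0.3561
Bulk density: ρ_b = (1−n)ρ_g + n·ρ_f = 0.6439×2.74 + 0.3561×1.05
       = 1.764 + 0.374 = 2.138 g/cm³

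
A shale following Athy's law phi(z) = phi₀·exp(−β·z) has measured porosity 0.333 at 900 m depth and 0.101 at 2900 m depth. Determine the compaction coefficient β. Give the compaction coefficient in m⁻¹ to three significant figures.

0.000597 m⁻¹

Working in km (1 km = 1000 m; β in km⁻¹ = β in m⁻¹ × 1000):
Athy: phi(z) = phi₀ e^(−βz) ⇒ phi₁/phi₂ = e^{β(z₂−z₁)} ⇒ β = ln(phi₁/phi₂)/(z₂−z₁)
β = ln(0.333/0.101) / (2.9 − 0.9) = ln(3.297) / 2 = 1.1930 / 2 = 0.5965 km⁻¹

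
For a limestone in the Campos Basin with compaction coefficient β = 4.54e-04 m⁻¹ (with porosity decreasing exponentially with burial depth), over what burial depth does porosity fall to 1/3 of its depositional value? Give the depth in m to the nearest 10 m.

2420 m

Working in km (1 km = 1000 m; β in km⁻¹ = β in m⁻¹ × 1000):
phi/phi₀ = 1/3 ⇒ exp(−β·Z) = 1/3 ⇒ Z = ln(3) / β
Z = 1.0986 / 0.454 = 2.420 km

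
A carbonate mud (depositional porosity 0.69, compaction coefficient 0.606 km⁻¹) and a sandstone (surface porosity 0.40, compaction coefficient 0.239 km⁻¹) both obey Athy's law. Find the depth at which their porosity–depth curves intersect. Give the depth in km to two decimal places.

Set phi₀ₐ e^(−kₐz) = phi₀ᵦ e^(−kᵦz) ⇒ ln(phi₀ₐ/phi₀ᵦ) = (kₐ − kᵦ)·z
z = ln(0.69/0.4) / (0.606 − 0.239) = 0.5452 / 0.367 = 1.486 km

1.49 km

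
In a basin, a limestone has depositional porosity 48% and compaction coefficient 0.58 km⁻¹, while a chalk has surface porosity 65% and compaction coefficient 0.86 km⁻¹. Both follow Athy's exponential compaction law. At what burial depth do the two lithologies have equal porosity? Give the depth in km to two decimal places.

1.08 km

Set φ₀ₐ e^(−kₐZ) = φ₀ᵦ e^(−kᵦZ) ⇒ ln(φ₀ₐ/φ₀ᵦ) = (kₐ − kᵦ)·Z
Z = ln(0.48/0.65) / (0.58 − 0.86) = -0.3032 / -0.28 = 1.083 km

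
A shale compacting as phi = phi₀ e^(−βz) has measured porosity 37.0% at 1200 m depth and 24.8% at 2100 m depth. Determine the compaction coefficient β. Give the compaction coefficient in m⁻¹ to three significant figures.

0.000445 m⁻¹

Working in km (1 km = 1000 m; β in km⁻¹ = β in m⁻¹ × 1000):
Athy: phi(z) = phi₀ e^(−βz) ⇒ phi₁/phi₂ = e^{β(z₂−z₁)} ⇒ β = ln(phi₁/phi₂)/(z₂−z₁)
β = ln(0.37/0.248) / (2.1 − 1.2) = ln(1.492) / 0.9 = 0.4001 / 0.9 = 0.4445 km⁻¹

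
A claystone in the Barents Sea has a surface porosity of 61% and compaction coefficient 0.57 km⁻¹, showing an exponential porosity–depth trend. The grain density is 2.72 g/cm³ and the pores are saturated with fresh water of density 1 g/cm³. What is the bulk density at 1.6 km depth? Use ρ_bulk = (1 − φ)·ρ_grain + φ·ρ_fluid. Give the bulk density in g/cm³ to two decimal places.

2.30 g/cm³

Porosity at depth: phi = 0.61·exp(−0.57×1.6) = 0.61×0.4017 = 0.2450
Bulk density: ρ_b = (1−phi)ρ_g + phi·ρ_f = 0.7550×2.72 + 0.2450×1
       = 2.053 + 0.245 = 2.299 g/cm³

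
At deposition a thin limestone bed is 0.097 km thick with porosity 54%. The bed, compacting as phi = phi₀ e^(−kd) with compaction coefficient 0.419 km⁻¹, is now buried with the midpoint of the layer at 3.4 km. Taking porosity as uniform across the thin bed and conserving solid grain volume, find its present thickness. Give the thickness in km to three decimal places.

Porosity at 3.4 km: phi = 0.54·exp(−0.419×3.4) = 0.1299
Solid-volume conservation: h(1−phi) = h₀(1−phi₀) ⇒ h = h₀·(1−phi₀)/(1−phi)
h = 0.097 × (1 − 0.54)/(1 − 0.1299) = 0.097 × 0.5287 = 0.0513 km

0.051 km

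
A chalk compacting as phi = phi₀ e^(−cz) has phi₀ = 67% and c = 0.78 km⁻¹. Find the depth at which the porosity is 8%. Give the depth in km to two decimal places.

Invert Athy's law: z = ln(phi₀/phi) / c
z = ln(0.67/0.08) / 0.78 = ln(8.375) / 0.78 = 2.1253 / 0.78 = 2.725 km

2.72 km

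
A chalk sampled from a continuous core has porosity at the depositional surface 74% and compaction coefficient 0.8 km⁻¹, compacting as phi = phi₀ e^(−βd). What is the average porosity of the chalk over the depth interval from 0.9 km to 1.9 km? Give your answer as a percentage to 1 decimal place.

⟨phi⟩ = (1/(d₂−d₁)) ∫ phi₀ e^(−βd) dd = phi₀·(e^(−β·d₁) − e^(−β·d₂)) / (β·(d₂−d₁))
e^(−0.8×0.9) = 0.4868; e^(−0.8×1.9) = 0.2187
⟨phi⟩ = 0.74 × (0.4868 − 0.2187) / (0.8 × 1) = 0.74 × 0.3351 = 0.2479

24.8%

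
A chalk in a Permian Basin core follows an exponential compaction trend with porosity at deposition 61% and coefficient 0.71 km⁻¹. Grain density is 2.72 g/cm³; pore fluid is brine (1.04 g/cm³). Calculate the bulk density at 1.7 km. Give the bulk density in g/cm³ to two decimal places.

2.41 g/cm³

Porosity at depth: phi = 0.61·exp(−0.71×1.7) = 0.61×0.2991 = 0.1824
Bulk density: ρ_b = (1−phi)ρ_g + phi·ρ_f = 0.8176×2.72 + 0.1824×1.04
       = 2.224 + 0.190 = 2.413 g/cm³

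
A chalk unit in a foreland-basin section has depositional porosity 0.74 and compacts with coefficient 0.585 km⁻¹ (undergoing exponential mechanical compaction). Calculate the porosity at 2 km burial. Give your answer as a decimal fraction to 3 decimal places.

n = n₀·exp(−β·d) = 0.74 × exp(−0.585 × 2) = 0.74 × exp(−1.17)
  = 0.74 × 0.3104 = 0.2297

0.230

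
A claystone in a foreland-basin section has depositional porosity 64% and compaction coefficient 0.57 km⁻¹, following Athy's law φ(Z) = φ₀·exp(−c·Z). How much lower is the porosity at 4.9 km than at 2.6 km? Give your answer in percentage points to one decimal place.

10.6 percentage points

φ(2.6) = 0.64·e^(−0.57×2.6) = 0.1454
φ(4.9) = 0.64·e^(−0.57×4.9) = 0.0392
Δφ = 0.1454 − 0.0392 = 0.1062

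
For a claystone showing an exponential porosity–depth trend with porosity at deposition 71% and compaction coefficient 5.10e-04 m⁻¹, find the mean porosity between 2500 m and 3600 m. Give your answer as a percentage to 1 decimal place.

Working in km (1 km = 1000 m; k in km⁻¹ = k in m⁻¹ × 1000):
⟨n⟩ = (1/(z₂−z₁)) ∫ n₀ e^(−kz) dz = n₀·(e^(−k·z₁) − e^(−k·z₂)) / (k·(z₂−z₁))
e^(−0.51×2.5) = 0.2794; e^(−0.51×3.6) = 0.1595
⟨n⟩ = 0.71 × (0.2794 − 0.1595) / (0.51 × 1.1) = 0.71 × 0.2139 = 0.1518

15.2%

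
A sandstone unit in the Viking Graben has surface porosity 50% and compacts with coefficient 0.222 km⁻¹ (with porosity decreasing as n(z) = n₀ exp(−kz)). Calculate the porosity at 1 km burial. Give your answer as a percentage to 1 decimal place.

n = n₀·exp(−k·z) = 0.5 × exp(−0.222 × 1) = 0.5 × exp(−0.222)
  = 0.5 × 0.8009 = 0.4005

40.0%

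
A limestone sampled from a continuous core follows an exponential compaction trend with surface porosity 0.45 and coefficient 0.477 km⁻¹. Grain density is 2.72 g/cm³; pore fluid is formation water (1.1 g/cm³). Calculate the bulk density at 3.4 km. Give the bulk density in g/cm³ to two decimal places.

2.58 g/cm³

Porosity at depth: phi = 0.45·exp(−0.477×3.4) = 0.45×0.1975 = 0.0889
Bulk density: ρ_b = (1−phi)ρ_g + phi·ρ_f = 0.9111×2.72 + 0.0889×1.1
       = 2.478 + 0.098 = 2.576 g/cm³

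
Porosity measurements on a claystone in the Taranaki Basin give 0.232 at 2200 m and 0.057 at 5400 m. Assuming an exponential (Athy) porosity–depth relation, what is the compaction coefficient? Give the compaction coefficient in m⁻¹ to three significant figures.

0.000439 m⁻¹

Working in km (1 km = 1000 m; β in km⁻¹ = β in m⁻¹ × 1000):
Athy: phi(z) = phi₀ e^(−βz) ⇒ phi₁/phi₂ = e^{β(z₂−z₁)} ⇒ β = ln(phi₁/phi₂)/(z₂−z₁)
β = ln(0.232/0.057) / (5.4 − 2.2) = ln(4.07) / 3.2 = 1.4037 / 3.2 = 0.4387 km⁻¹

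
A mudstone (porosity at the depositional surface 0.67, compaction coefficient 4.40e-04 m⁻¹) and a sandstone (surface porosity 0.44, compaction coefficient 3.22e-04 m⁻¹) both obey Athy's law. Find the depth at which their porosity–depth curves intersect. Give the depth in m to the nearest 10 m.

3560 m

Working in km (1 km = 1000 m; k in km⁻¹ = k in m⁻¹ × 1000):
Set phi₀ₐ e^(−kₐZ) = phi₀ᵦ e^(−kᵦZ) ⇒ ln(phi₀ₐ/phi₀ᵦ) = (kₐ − kᵦ)·Z
Z = ln(0.67/0.44) / (0.44 − 0.322) = 0.4205 / 0.118 = 3.564 km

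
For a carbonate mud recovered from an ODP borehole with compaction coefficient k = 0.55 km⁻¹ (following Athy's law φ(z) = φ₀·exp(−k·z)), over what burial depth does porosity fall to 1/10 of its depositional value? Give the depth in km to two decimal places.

4.19 km

φ/φ₀ = 1/10 ⇒ exp(−k·z) = 1/10 ⇒ z = ln(10) / k
z = 2.3026 / 0.55 = 4.187 km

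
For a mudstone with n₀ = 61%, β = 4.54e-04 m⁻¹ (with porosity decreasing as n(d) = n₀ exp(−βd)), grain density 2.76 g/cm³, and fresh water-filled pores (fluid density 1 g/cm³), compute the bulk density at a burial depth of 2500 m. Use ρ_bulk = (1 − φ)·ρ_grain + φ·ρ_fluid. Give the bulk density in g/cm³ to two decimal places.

Working in km (1 km = 1000 m; β in km⁻¹ = β in m⁻¹ × 1000):
Porosity at depth: n = 0.61·exp(−0.454×2.5) = 0.61×0.3214 = 0.1961
Bulk density: ρ_b = (1−n)ρ_g + n·ρ_f = 0.8039×2.76 + 0.1961×1
       = 2.219 + 0.196 = 2.415 g/cm³

2.41 g/cm³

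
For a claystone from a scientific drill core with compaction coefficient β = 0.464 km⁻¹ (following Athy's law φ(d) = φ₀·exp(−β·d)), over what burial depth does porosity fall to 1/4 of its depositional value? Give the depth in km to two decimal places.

φ/φ₀ = 1/4 ⇒ exp(−β·d) = 1/4 ⇒ d = ln(4) / β
d = 1.3863 / 0.464 = 2.988 km

2.99 km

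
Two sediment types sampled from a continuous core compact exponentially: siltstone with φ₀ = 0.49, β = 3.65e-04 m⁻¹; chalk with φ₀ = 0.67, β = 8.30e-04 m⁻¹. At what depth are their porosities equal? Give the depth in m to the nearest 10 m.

670 m

Working in km (1 km = 1000 m; β in km⁻¹ = β in m⁻¹ × 1000):
Set φ₀ₐ e^(−βₐz) = φ₀ᵦ e^(−βᵦz) ⇒ ln(φ₀ₐ/φ₀ᵦ) = (βₐ − βᵦ)·z
z = ln(0.49/0.67) / (0.365 − 0.83) = -0.3129 / -0.465 = 0.673 km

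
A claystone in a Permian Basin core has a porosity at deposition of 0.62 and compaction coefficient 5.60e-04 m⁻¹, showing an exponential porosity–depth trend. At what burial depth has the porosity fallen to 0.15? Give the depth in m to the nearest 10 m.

2530 m

Working in km (1 km = 1000 m; c in km⁻¹ = c in m⁻¹ × 1000):
Invert Athy's law: d = ln(n₀/n) / c
d = ln(0.62/0.15) / 0.56 = ln(4.133) / 0.56 = 1.4191 / 0.56 = 2.534 km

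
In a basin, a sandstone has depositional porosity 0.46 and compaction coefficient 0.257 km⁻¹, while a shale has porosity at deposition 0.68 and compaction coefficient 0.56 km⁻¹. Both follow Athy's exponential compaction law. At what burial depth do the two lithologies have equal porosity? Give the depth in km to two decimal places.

Set phi₀ₐ e^(−cₐZ) = phi₀ᵦ e^(−cᵦZ) ⇒ ln(phi₀ₐ/phi₀ᵦ) = (cₐ − cᵦ)·Z
Z = ln(0.46/0.68) / (0.257 − 0.56) = -0.3909 / -0.303 = 1.290 km

1.29 km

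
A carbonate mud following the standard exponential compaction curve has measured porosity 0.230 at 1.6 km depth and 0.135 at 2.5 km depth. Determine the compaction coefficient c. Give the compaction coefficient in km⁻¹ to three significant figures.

Athy: phi(d) = phi₀ e^(−cd) ⇒ phi₁/phi₂ = e^{c(d₂−d₁)} ⇒ c = ln(phi₁/phi₂)/(d₂−d₁)
c = ln(0.23/0.135) / (2.5 − 1.6) = ln(1.704) / 0.9 = 0.5328 / 0.9 = 0.592 km⁻¹

0.592 km⁻¹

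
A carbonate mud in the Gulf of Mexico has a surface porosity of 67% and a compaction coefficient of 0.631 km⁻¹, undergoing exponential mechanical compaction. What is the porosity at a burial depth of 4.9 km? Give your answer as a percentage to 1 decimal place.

φ = φ₀·exp(−c·d) = 0.67 × exp(−0.631 × 4.9) = 0.67 × exp(−3.092)
  = 0.67 × 0.0454 = 0.0304

3.0%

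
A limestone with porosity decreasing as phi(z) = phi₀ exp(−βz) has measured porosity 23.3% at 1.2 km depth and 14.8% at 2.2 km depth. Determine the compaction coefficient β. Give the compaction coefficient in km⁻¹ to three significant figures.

Athy: phi(z) = phi₀ e^(−βz) ⇒ phi₁/phi₂ = e^{β(z₂−z₁)} ⇒ β = ln(phi₁/phi₂)/(z₂−z₁)
β = ln(0.233/0.148) / (2.2 − 1.2) = ln(1.574) / 1 = 0.4538 / 1 = 0.4538 km⁻¹

0.454 km⁻¹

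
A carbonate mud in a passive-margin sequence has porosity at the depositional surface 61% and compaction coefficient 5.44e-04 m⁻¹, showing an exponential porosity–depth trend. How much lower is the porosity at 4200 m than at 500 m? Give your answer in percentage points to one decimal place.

40.3 percentage points

Working in km (1 km = 1000 m; c in km⁻¹ = c in m⁻¹ × 1000):
n(0.5) = 0.61·e^(−0.544×0.5) = 0.4647
n(4.2) = 0.61·e^(−0.544×4.2) = 0.0621
Δn = 0.4647 − 0.0621 = 0.4026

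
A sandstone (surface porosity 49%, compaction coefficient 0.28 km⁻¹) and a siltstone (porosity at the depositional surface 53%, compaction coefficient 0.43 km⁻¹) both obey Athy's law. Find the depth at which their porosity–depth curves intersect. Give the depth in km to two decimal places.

Set phi₀ₐ e^(−βₐz) = phi₀ᵦ e^(−βᵦz) ⇒ ln(phi₀ₐ/phi₀ᵦ) = (βₐ − βᵦ)·z
z = ln(0.49/0.53) / (0.28 − 0.43) = -0.0785 / -0.15 = 0.523 km

0.52 km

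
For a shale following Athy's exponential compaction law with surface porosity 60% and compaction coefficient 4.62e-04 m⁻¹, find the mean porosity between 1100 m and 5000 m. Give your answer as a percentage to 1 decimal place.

16.7%

Working in km (1 km = 1000 m; k in km⁻¹ = k in m⁻¹ × 1000):
⟨φ⟩ = (1/(z₂−z₁)) ∫ φ₀ e^(−kz) dz = φ₀·(e^(−k·z₁) − e^(−k·z₂)) / (k·(z₂−z₁))
e^(−0.462×1.1) = 0.6016; e^(−0.462×5) = 0.0993
⟨φ⟩ = 0.6 × (0.6016 − 0.0993) / (0.462 × 3.9) = 0.6 × 0.2788 = 0.1673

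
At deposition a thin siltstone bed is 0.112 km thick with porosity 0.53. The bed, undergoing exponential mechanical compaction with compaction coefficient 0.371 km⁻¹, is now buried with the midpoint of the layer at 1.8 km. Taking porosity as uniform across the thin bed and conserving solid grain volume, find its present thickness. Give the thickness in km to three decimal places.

0.072 km

Porosity at 1.8 km: φ = 0.53·exp(−0.371×1.8) = 0.2718
Solid-volume conservation: h(1−φ) = h₀(1−φ₀) ⇒ h = h₀·(1−φ₀)/(1−φ)
h = 0.112 × (1 − 0.53)/(1 − 0.2718) = 0.112 × 0.6454 = 0.0723 km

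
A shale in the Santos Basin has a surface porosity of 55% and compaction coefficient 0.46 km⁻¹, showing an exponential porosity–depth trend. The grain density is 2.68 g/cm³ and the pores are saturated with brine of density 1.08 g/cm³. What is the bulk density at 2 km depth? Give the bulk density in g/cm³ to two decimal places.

Porosity at depth: phi = 0.55·exp(−0.46×2) = 0.55×0.3985 = 0.2192
Bulk density: ρ_b = (1−phi)ρ_g + phi·ρ_f = 0.7808×2.68 + 0.2192×1.08
       = 2.093 + 0.237 = 2.329 g/cm³

2.33 g/cm³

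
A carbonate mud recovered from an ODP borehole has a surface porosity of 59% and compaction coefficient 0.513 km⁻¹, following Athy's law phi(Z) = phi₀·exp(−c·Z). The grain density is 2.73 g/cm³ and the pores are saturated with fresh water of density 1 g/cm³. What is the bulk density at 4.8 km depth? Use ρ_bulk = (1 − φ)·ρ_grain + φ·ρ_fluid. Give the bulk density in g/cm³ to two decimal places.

Porosity at depth: phi = 0.59·exp(−0.513×4.8) = 0.59×0.0852 = 0.0503
Bulk density: ρ_b = (1−phi)ρ_g + phi·ρ_f = 0.9497×2.73 + 0.0503×1
       = 2.593 + 0.050 = 2.643 g/cm³

2.64 g/cm³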